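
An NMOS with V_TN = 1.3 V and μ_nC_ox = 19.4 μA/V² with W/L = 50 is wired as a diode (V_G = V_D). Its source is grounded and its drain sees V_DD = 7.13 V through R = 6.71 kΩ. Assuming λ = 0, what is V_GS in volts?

V_GS = 2.49 V

With gate tied to drain, V_GS = V_DS ≥ V_GS − V_TN, so the device is in saturation.
k_n = μ_nC_ox · (W/L) = 0.97 mA/V².
KCL at the drain: ½ k_n (V_GS − V_TN)² = (V_DD − V_GS)/R.
Let x = V_GS − 1.3. Then 3.25 x² + x − 5.83 = 0, giving x = 1.19 V (positive root), so V_GS = 2.49 V.
I_D = (V_DD − V_GS)/R = (7.13 − 2.49) / 6.71 = 0.691 mA.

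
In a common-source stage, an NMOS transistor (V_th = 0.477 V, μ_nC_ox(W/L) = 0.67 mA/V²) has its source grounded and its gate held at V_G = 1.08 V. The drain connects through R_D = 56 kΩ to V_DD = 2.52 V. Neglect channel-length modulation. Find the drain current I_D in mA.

V_GS = V_G = 1.08 V, so V_ov = 1.08 − 0.477 = 0.603 V.
Assume saturation: I_D = ½ k_n V_ov² = 0.5 × 0.67 × 0.603² = 0.122 mA, giving V_DS = V_DD − I_D R_D = 2.52 − 0.122 × 56 = -4.3 V.
But -4.3 V < V_ov = 0.603 V, so the device is actually in triode.
In triode I_D = k_n[V_ov V_DS − ½ V_DS²] and I_D = (V_DD − V_DS)/R_D. Equating: 18.8 V_DS² − 23.62 V_DS + 2.52 = 0, giving V_DS = 0.118 V (the root below V_ov).
I_D = (2.52 − 0.118) / 56 = 0.0429 mA.

I_D = 0.0429 mA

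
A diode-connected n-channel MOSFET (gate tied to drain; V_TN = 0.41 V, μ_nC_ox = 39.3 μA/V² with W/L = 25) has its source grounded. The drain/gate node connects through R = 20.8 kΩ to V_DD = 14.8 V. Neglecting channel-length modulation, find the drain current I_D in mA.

I_D = 0.637 mA

With gate tied to drain, V_GS = V_DS ≥ V_GS − V_TN, so the device is in saturation.
k_n = μ_nC_ox · (W/L) = 0.9825 mA/V².
KCL at the drain: ½ k_n (V_GS − V_TN)² = (V_DD − V_GS)/R.
Let x = V_GS − 0.41. Then 10.2 x² + x − 14.39 = 0, giving x = 1.14 V (positive root), so V_GS = 1.55 V.
I_D = (V_DD − V_GS)/R = (14.8 − 1.55) / 20.8 = 0.637 mA.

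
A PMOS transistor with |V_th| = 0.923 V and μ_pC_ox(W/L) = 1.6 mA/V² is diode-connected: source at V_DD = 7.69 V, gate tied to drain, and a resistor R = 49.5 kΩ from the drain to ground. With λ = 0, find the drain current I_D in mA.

I_D = 0.129 mA

With gate tied to drain, V_SG = V_SD ≥ V_SG − |V_th|, so the device is in saturation.
KCL at the drain: ½ k_p (V_SG − |V_th|)² = (V_DD − V_SG)/R.
Let x = V_SG − 0.923. Then 39.6 x² + x − 6.767 = 0, giving x = 0.401 V (positive root), so V_SG = 1.32 V.
I_D = (V_DD − V_SG)/R = (7.69 − 1.32) / 49.5 = 0.129 mA.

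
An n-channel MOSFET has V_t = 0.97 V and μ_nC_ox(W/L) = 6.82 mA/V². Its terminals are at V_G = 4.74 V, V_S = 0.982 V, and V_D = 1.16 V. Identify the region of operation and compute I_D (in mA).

Triode; I_D = 3.28 mA

V_GS = V_G − V_S = 4.74 − 0.982 = 3.76 V; V_DS = V_D − V_S = 1.16 − 0.982 = 0.178 V.
V_ov = V_GS − V_t = 3.76 − 0.97 = 2.79 V.
Since V_DS = 0.178 V < V_ov = 2.79 V, the device is in the triode region.
I_D = k_n [V_ov · V_DS − ½ V_DS²] = 6.82 × [2.79 × 0.178 − 0.5 × 0.178²] = 3.28 mA.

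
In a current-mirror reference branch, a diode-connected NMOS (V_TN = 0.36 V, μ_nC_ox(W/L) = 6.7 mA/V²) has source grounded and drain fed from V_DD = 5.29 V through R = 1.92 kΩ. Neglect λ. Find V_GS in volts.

V_GS = 1.16 V

With gate tied to drain, V_GS = V_DS ≥ V_GS − V_TN, so the device is in saturation.
KCL at the drain: ½ k_n (V_GS − V_TN)² = (V_DD − V_GS)/R.
Let x = V_GS − 0.36. Then 6.43 x² + x − 4.93 = 0, giving x = 0.801 V (positive root), so V_GS = 1.16 V.
I_D = (V_DD − V_GS)/R = (5.29 − 1.16) / 1.92 = 2.15 mA.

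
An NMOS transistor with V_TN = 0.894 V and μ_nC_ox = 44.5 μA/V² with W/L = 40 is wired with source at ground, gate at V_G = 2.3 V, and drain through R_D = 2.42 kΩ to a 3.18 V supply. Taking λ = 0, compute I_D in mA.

V_GS = V_G = 2.3 V, so V_ov = 2.3 − 0.894 = 1.41 V.
k_n = μ_nC_ox · (W/L) = 1.78 mA/V².
Assume saturation: I_D = ½ k_n V_ov² = 0.5 × 1.78 × 1.41² = 1.76 mA, giving V_DS = V_DD − I_D R_D = 3.18 − 1.76 × 2.42 = -1.08 V.
But -1.08 V < V_ov = 1.41 V, so the device is actually in triode.
In triode I_D = k_n[V_ov V_DS − ½ V_DS²] and I_D = (V_DD − V_DS)/R_D. Equating: 2.15 V_DS² − 7.056 V_DS + 3.18 = 0, giving V_DS = 0.539 V (the root below V_ov).
I_D = (3.18 − 0.539) / 2.42 = 1.09 mA.

I_D = 1.09 mA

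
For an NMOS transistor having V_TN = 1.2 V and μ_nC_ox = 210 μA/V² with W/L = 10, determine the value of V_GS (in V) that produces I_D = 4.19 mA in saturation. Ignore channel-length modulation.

V_GS = 3.20 V

k_n = μ_nC_ox · (W/L) = 2.1 mA/V².
In saturation I_D = ½ k_n (V_GS − V_TN)², so V_GS − V_TN = √(2 I_D / k_n) = √(2 × 4.19 / 2.1) = 2 V.
V_GS = 1.2 + 2 = 3.2 V.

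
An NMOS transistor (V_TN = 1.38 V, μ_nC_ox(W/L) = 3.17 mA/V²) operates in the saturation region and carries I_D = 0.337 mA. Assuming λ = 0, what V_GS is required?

In saturation I_D = ½ k_n (V_GS − V_TN)², so V_GS − V_TN = √(2 I_D / k_n) = √(2 × 0.337 / 3.17) = 0.461 V.
V_GS = 1.38 + 0.461 = 1.84 V.

V_GS = 1.84 V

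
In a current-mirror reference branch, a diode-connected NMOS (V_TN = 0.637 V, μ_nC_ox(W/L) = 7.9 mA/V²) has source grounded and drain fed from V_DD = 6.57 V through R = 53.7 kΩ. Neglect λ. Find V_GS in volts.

V_GS = 0.802 V

With gate tied to drain, V_GS = V_DS ≥ V_GS − V_TN, so the device is in saturation.
KCL at the drain: ½ k_n (V_GS − V_TN)² = (V_DD − V_GS)/R.
Let x = V_GS − 0.637. Then 212 x² + x − 5.933 = 0, giving x = 0.165 V (positive root), so V_GS = 0.802 V.
I_D = (V_DD − V_GS)/R = (6.57 − 0.802) / 53.7 = 0.107 mA.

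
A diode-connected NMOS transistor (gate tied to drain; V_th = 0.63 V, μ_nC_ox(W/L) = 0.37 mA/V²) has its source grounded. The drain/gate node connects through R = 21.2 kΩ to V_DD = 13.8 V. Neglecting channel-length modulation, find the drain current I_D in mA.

I_D = 0.541 mA

With gate tied to drain, V_GS = V_DS ≥ V_GS − V_th, so the device is in saturation.
KCL at the drain: ½ k_n (V_GS − V_th)² = (V_DD − V_GS)/R.
Let x = V_GS − 0.63. Then 3.92 x² + x − 13.17 = 0, giving x = 1.71 V (positive root), so V_GS = 2.34 V.
I_D = (V_DD − V_GS)/R = (13.8 − 2.34) / 21.2 = 0.541 mA.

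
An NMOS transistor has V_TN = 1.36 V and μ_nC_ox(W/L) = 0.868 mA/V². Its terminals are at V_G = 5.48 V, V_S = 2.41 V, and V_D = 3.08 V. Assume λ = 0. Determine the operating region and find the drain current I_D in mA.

V_GS = V_G − V_S = 5.48 − 2.41 = 3.07 V; V_DS = V_D − V_S = 3.08 − 2.41 = 0.67 V.
V_ov = V_GS − V_TN = 3.07 − 1.36 = 1.71 V.
Since V_DS = 0.67 V < V_ov = 1.71 V, the device is in the triode region.
I_D = k_n [V_ov · V_DS − ½ V_DS²] = 0.868 × [1.71 × 0.67 − 0.5 × 0.67²] = 0.8 mA.

Triode; I_D = 0.800 mA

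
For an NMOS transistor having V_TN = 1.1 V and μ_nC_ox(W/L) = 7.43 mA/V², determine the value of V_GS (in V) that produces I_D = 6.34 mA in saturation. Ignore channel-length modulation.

In saturation I_D = ½ k_n (V_GS − V_TN)², so V_GS − V_TN = √(2 I_D / k_n) = √(2 × 6.34 / 7.43) = 1.31 V.
V_GS = 1.1 + 1.31 = 2.41 V.

V_GS = 2.41 V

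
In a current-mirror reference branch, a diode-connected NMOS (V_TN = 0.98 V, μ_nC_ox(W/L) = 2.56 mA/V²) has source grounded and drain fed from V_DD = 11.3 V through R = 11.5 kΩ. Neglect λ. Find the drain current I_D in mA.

I_D = 0.827 mA

With gate tied to drain, V_GS = V_DS ≥ V_GS − V_TN, so the device is in saturation.
KCL at the drain: ½ k_n (V_GS − V_TN)² = (V_DD − V_GS)/R.
Let x = V_GS − 0.98. Then 14.7 x² + x − 10.32 = 0, giving x = 0.804 V (positive root), so V_GS = 1.78 V.
I_D = (V_DD − V_GS)/R = (11.3 − 1.78) / 11.5 = 0.827 mA.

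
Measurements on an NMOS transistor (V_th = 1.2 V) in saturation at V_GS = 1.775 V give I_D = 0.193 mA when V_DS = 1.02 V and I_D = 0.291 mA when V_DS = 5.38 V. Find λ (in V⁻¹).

With V_GS fixed, I_D ∝ (1 + λ V_DS) in saturation, so I_D2/I_D1 = (1 + λ V_DS2)/(1 + λ V_DS1).
0.291/0.193 = 1.508 = (1 + 5.38 λ)/(1 + 1.02 λ).
Solving: λ (I_D1 V_DS2 − I_D2 V_DS1) = I_D2 − I_D1, so λ = (0.291 − 0.193) / (0.193 × 5.38 − 0.291 × 1.02) = 0.098 / 0.742 = 0.132 V⁻¹.

λ = 0.132 V⁻¹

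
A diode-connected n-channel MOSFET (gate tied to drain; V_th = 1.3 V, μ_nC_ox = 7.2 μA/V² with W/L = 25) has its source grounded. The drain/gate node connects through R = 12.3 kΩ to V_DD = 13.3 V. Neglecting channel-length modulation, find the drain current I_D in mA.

I_D = 0.742 mA

With gate tied to drain, V_GS = V_DS ≥ V_GS − V_th, so the device is in saturation.
k_n = μ_nC_ox · (W/L) = 0.18 mA/V².
KCL at the drain: ½ k_n (V_GS − V_th)² = (V_DD − V_GS)/R.
Let x = V_GS − 1.3. Then 1.11 x² + x − 12 = 0, giving x = 2.87 V (positive root), so V_GS = 4.17 V.
I_D = (V_DD − V_GS)/R = (13.3 − 4.17) / 12.3 = 0.742 mA.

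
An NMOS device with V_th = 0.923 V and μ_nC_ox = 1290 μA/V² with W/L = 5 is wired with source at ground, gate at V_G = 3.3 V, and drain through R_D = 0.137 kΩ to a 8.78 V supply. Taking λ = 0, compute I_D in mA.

I_D = 18.2 mA

V_GS = V_G = 3.3 V, so V_ov = 3.3 − 0.923 = 2.38 V.
k_n = μ_nC_ox · (W/L) = 6.45 mA/V².
Assume saturation: I_D = ½ k_n V_ov² = 0.5 × 6.45 × 2.38² = 18.2 mA, giving V_DS = V_DD − I_D R_D = 8.78 − 18.2 × 0.137 = 6.28 V.
V_DS = 6.28 V ≥ V_ov = 2.38 V, confirming saturation.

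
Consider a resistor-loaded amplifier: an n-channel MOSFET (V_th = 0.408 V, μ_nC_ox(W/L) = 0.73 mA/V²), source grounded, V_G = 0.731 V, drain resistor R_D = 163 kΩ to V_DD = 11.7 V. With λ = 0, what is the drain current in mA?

I_D = 0.0381 mA

V_GS = V_G = 0.731 V, so V_ov = 0.731 − 0.408 = 0.323 V.
Assume saturation: I_D = ½ k_n V_ov² = 0.5 × 0.73 × 0.323² = 0.0381 mA, giving V_DS = V_DD − I_D R_D = 11.7 − 0.0381 × 163 = 5.49 V.
V_DS = 5.49 V ≥ V_ov = 0.323 V, confirming saturation.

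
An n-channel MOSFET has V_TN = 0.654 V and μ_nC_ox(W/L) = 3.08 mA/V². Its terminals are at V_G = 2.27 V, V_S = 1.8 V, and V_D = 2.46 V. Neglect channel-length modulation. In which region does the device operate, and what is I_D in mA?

Cutoff; I_D = 0 mA

V_GS = V_G − V_S = 2.27 − 1.8 = 0.47 V; V_DS = V_D − V_S = 2.46 − 1.8 = 0.66 V.
V_GS = 0.47 V < V_TN = 0.654 V, so the transistor is in cutoff.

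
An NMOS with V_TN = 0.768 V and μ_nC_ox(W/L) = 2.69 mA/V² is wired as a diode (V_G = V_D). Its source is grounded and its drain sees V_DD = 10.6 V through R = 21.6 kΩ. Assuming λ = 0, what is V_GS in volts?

With gate tied to drain, V_GS = V_DS ≥ V_GS − V_TN, so the device is in saturation.
KCL at the drain: ½ k_n (V_GS − V_TN)² = (V_DD − V_GS)/R.
Let x = V_GS − 0.768. Then 29.1 x² + x − 9.832 = 0, giving x = 0.565 V (positive root), so V_GS = 1.33 V.
I_D = (V_DD − V_GS)/R = (10.6 − 1.33) / 21.6 = 0.429 mA.

V_GS = 1.33 V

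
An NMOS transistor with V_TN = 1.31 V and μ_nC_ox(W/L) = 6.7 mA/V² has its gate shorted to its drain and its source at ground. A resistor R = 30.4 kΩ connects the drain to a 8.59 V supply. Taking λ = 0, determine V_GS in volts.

V_GS = 1.57 V

With gate tied to drain, V_GS = V_DS ≥ V_GS − V_TN, so the device is in saturation.
KCL at the drain: ½ k_n (V_GS − V_TN)² = (V_DD − V_GS)/R.
Let x = V_GS − 1.31. Then 102 x² + x − 7.28 = 0, giving x = 0.263 V (positive root), so V_GS = 1.57 V.
I_D = (V_DD − V_GS)/R = (8.59 − 1.57) / 30.4 = 0.231 mA.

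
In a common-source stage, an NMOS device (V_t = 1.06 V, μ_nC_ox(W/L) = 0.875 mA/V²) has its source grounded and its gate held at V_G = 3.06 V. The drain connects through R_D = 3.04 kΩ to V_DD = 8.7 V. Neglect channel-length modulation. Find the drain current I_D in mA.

V_GS = V_G = 3.06 V, so V_ov = 3.06 − 1.06 = 2 V.
Assume saturation: I_D = ½ k_n V_ov² = 0.5 × 0.875 × 2² = 1.75 mA, giving V_DS = V_DD − I_D R_D = 8.7 − 1.75 × 3.04 = 3.38 V.
V_DS = 3.38 V ≥ V_ov = 2 V, confirming saturation.

I_D = 1.75 mA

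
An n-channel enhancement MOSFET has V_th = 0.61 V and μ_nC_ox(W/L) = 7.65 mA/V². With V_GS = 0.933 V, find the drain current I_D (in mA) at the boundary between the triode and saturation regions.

I_D = 0.399 mA

At the boundary V_DS = V_ov = V_GS − V_th = 0.933 − 0.61 = 0.323 V.
I_D = ½ k_n V_ov² = 0.5 × 7.65 × 0.323² = 0.399 mA.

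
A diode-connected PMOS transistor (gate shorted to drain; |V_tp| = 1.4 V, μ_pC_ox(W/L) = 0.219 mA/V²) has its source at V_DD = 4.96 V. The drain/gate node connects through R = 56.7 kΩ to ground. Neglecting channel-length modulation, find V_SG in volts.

With gate tied to drain, V_SG = V_SD ≥ V_SG − |V_tp|, so the device is in saturation.
KCL at the drain: ½ k_p (V_SG − |V_tp|)² = (V_DD − V_SG)/R.
Let x = V_SG − 1.4. Then 6.21 x² + x − 3.56 = 0, giving x = 0.681 V (positive root), so V_SG = 2.08 V.
I_D = (V_DD − V_SG)/R = (4.96 − 2.08) / 56.7 = 0.0508 mA.

V_SG = 2.08 V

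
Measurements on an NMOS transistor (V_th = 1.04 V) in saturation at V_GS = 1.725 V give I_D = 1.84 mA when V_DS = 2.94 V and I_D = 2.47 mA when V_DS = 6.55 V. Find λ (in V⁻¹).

With V_GS fixed, I_D ∝ (1 + λ V_DS) in saturation, so I_D2/I_D1 = (1 + λ V_DS2)/(1 + λ V_DS1).
2.47/1.84 = 1.342 = (1 + 6.55 λ)/(1 + 2.94 λ).
Solving: λ (I_D1 V_DS2 − I_D2 V_DS1) = I_D2 − I_D1, so λ = (2.47 − 1.84) / (1.84 × 6.55 − 2.47 × 2.94) = 0.63 / 4.79 = 0.132 V⁻¹.

λ = 0.132 V⁻¹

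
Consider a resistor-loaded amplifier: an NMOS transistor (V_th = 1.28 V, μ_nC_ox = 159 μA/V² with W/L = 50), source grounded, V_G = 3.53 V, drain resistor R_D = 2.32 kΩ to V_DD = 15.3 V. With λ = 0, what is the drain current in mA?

V_GS = V_G = 3.53 V, so V_ov = 3.53 − 1.28 = 2.25 V.
k_n = μ_nC_ox · (W/L) = 7.95 mA/V².
Assume saturation: I_D = ½ k_n V_ov² = 0.5 × 7.95 × 2.25² = 20.1 mA, giving V_DS = V_DD − I_D R_D = 15.3 − 20.1 × 2.32 = -31.4 V.
But -31.4 V < V_ov = 2.25 V, so the device is actually in triode.
In triode I_D = k_n[V_ov V_DS − ½ V_DS²] and I_D = (V_DD − V_DS)/R_D. Equating: 9.22 V_DS² − 42.5 V_DS + 15.3 = 0, giving V_DS = 0.394 V (the root below V_ov).
I_D = (15.3 − 0.394) / 2.32 = 6.43 mA.

I_D = 6.43 mA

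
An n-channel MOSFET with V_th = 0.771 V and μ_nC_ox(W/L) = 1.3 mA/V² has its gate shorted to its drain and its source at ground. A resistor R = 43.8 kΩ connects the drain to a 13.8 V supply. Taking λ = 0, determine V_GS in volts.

V_GS = 1.43 V

With gate tied to drain, V_GS = V_DS ≥ V_GS − V_th, so the device is in saturation.
KCL at the drain: ½ k_n (V_GS − V_th)² = (V_DD − V_GS)/R.
Let x = V_GS − 0.771. Then 28.5 x² + x − 13.03 = 0, giving x = 0.659 V (positive root), so V_GS = 1.43 V.
I_D = (V_DD − V_GS)/R = (13.8 − 1.43) / 43.8 = 0.282 mA.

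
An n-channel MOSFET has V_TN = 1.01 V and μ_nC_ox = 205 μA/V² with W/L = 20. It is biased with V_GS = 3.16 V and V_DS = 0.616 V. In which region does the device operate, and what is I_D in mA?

Triode; I_D = 4.65 mA

k_n = μ_nC_ox · (W/L) = 4.1 mA/V².
V_ov = V_GS − V_TN = 3.16 − 1.01 = 2.15 V.
Since V_DS = 0.616 V < V_ov = 2.15 V, the device is in the triode region.
I_D = k_n [V_ov · V_DS − ½ V_DS²] = 4.1 × [2.15 × 0.616 − 0.5 × 0.616²] = 4.65 mA.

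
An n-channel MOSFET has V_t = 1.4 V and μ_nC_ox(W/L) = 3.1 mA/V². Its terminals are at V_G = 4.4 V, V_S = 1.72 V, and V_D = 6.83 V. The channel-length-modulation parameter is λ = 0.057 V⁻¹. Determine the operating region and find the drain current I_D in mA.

V_GS = V_G − V_S = 4.4 − 1.72 = 2.68 V; V_DS = V_D − V_S = 6.83 − 1.72 = 5.11 V.
V_ov = V_GS − V_t = 2.68 − 1.4 = 1.28 V.
Since V_DS = 5.11 V ≥ V_ov = 1.28 V, the device is in saturation.
I_D = ½ k_n V_ov² (1 + λ V_DS) = 0.5 × 3.1 × 1.28² × (1 + 0.057 × 5.11) = 3.28 mA.

Saturation; I_D = 3.28 mA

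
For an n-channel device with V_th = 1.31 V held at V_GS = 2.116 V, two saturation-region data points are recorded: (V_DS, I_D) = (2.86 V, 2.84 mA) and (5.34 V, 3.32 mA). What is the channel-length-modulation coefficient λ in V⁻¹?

With V_GS fixed, I_D ∝ (1 + λ V_DS) in saturation, so I_D2/I_D1 = (1 + λ V_DS2)/(1 + λ V_DS1).
3.32/2.84 = 1.169 = (1 + 5.34 λ)/(1 + 2.86 λ).
Solving: λ (I_D1 V_DS2 − I_D2 V_DS1) = I_D2 − I_D1, so λ = (3.32 − 2.84) / (2.84 × 5.34 − 3.32 × 2.86) = 0.48 / 5.67 = 0.0847 V⁻¹.

λ = 0.0847 V⁻¹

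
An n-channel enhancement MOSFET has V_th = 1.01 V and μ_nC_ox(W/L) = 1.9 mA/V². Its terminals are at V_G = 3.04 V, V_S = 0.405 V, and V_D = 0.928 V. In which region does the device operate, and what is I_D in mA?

Triode; I_D = 1.35 mA

V_GS = V_G − V_S = 3.04 − 0.405 = 2.63 V; V_DS = V_D − V_S = 0.928 − 0.405 = 0.523 V.
V_ov = V_GS − V_th = 2.63 − 1.01 = 1.62 V.
Since V_DS = 0.523 V < V_ov = 1.62 V, the device is in the triode region.
I_D = k_n [V_ov · V_DS − ½ V_DS²] = 1.9 × [1.62 × 0.523 − 0.5 × 0.523²] = 1.35 mA.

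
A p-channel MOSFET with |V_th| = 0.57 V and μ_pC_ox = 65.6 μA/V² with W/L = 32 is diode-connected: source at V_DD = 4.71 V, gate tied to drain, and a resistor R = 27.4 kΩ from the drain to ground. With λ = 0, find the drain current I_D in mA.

With gate tied to drain, V_SG = V_SD ≥ V_SG − |V_th|, so the device is in saturation.
k_p = μ_pC_ox · (W/L) = 2.099 mA/V².
KCL at the drain: ½ k_p (V_SG − |V_th|)² = (V_DD − V_SG)/R.
Let x = V_SG − 0.57. Then 28.8 x² + x − 4.14 = 0, giving x = 0.362 V (positive root), so V_SG = 0.932 V.
I_D = (V_DD − V_SG)/R = (4.71 − 0.932) / 27.4 = 0.138 mA.

I_D = 0.138 mA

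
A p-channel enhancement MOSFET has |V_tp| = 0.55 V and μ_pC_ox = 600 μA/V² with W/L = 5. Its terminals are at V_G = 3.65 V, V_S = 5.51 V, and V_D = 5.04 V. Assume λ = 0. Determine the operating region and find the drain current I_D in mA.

Triode; I_D = 1.52 mA

V_SG = V_S − V_G = 5.51 − 3.65 = 1.86 V; V_SD = V_S − V_D = 5.51 − 5.04 = 0.47 V.
k_p = μ_pC_ox · (W/L) = 3 mA/V².
V_ov = V_SG − |V_tp| = 1.86 − 0.55 = 1.31 V.
Since V_SD = 0.47 V < V_ov = 1.31 V, the device is in the triode region.
I_D = k_p [V_ov · V_SD − ½ V_SD²] = 3 × [1.31 × 0.47 − 0.5 × 0.47²] = 1.52 mA.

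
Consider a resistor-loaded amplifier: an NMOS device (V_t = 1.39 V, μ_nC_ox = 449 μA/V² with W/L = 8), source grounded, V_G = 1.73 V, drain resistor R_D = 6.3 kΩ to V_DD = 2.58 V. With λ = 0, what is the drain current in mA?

V_GS = V_G = 1.73 V, so V_ov = 1.73 − 1.39 = 0.34 V.
k_n = μ_nC_ox · (W/L) = 3.592 mA/V².
Assume saturation: I_D = ½ k_n V_ov² = 0.5 × 3.592 × 0.34² = 0.208 mA, giving V_DS = V_DD − I_D R_D = 2.58 − 0.208 × 6.3 = 1.27 V.
V_DS = 1.27 V ≥ V_ov = 0.34 V, confirming saturation.

I_D = 0.208 mA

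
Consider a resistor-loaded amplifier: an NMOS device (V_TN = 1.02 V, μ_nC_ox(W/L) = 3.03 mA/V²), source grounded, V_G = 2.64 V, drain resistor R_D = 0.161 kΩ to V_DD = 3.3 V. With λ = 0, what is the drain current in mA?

V_GS = V_G = 2.64 V, so V_ov = 2.64 − 1.02 = 1.62 V.
Assume saturation: I_D = ½ k_n V_ov² = 0.5 × 3.03 × 1.62² = 3.98 mA, giving V_DS = V_DD − I_D R_D = 3.3 − 3.98 × 0.161 = 2.66 V.
V_DS = 2.66 V ≥ V_ov = 1.62 V, confirming saturation.

I_D = 3.98 mA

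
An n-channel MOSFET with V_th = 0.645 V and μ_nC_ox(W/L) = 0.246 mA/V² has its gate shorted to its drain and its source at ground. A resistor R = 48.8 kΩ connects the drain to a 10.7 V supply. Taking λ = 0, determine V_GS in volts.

With gate tied to drain, V_GS = V_DS ≥ V_GS − V_th, so the device is in saturation.
KCL at the drain: ½ k_n (V_GS − V_th)² = (V_DD − V_GS)/R.
Let x = V_GS − 0.645. Then 6 x² + x − 10.05 = 0, giving x = 1.21 V (positive root), so V_GS = 1.86 V.
I_D = (V_DD − V_GS)/R = (10.7 − 1.86) / 48.8 = 0.181 mA.

V_GS = 1.86 V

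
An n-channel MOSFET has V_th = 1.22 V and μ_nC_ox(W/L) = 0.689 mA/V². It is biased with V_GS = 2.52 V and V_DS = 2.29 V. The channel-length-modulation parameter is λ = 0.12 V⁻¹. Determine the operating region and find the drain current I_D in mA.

Saturation; I_D = 0.742 mA

V_ov = V_GS − V_th = 2.52 − 1.22 = 1.3 V.
Since V_DS = 2.29 V ≥ V_ov = 1.3 V, the device is in saturation.
I_D = ½ k_n V_ov² (1 + λ V_DS) = 0.5 × 0.689 × 1.3² × (1 + 0.12 × 2.29) = 0.742 mA.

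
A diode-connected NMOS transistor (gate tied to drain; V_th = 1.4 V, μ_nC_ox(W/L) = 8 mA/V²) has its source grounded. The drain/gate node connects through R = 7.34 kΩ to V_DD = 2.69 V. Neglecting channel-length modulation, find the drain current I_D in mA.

I_D = 0.149 mA

With gate tied to drain, V_GS = V_DS ≥ V_GS − V_th, so the device is in saturation.
KCL at the drain: ½ k_n (V_GS − V_th)² = (V_DD − V_GS)/R.
Let x = V_GS − 1.4. Then 29.4 x² + x − 1.29 = 0, giving x = 0.193 V (positive root), so V_GS = 1.59 V.
I_D = (V_DD − V_GS)/R = (2.69 − 1.59) / 7.34 = 0.149 mA.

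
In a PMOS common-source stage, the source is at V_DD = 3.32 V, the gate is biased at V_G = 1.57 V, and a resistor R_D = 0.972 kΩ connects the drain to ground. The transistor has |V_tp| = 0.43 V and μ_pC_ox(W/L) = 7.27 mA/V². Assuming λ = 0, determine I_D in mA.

V_SG = V_DD − V_G = 3.32 − 1.57 = 1.75 V, so V_ov = 1.75 − 0.43 = 1.32 V.
Assume saturation: I_D = ½ k_p V_ov² = 0.5 × 7.27 × 1.32² = 6.33 mA, giving V_SD = V_DD − I_D R_D = 3.32 − 6.33 × 0.972 = -2.84 V.
But -2.84 V < V_ov = 1.32 V, so the device is actually in triode.
In triode I_D = k_p[V_ov V_SD − ½ V_SD²] and I_D = (V_DD − V_SD)/R_D. Equating: 3.53 V_SD² − 10.33 V_SD + 3.32 = 0, giving V_SD = 0.368 V (the root below V_ov).
I_D = (3.32 − 0.368) / 0.972 = 3.04 mA.

I_D = 3.04 mA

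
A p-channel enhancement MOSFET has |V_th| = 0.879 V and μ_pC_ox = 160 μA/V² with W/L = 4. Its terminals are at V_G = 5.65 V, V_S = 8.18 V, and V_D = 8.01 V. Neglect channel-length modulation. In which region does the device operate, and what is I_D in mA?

Triode; I_D = 0.170 mA

V_SG = V_S − V_G = 8.18 − 5.65 = 2.53 V; V_SD = V_S − V_D = 8.18 − 8.01 = 0.17 V.
k_p = μ_pC_ox · (W/L) = 0.64 mA/V².
V_ov = V_SG − |V_th| = 2.53 − 0.879 = 1.65 V.
Since V_SD = 0.17 V < V_ov = 1.65 V, the device is in the triode region.
I_D = k_p [V_ov · V_SD − ½ V_SD²] = 0.64 × [1.65 × 0.17 − 0.5 × 0.17²] = 0.17 mA.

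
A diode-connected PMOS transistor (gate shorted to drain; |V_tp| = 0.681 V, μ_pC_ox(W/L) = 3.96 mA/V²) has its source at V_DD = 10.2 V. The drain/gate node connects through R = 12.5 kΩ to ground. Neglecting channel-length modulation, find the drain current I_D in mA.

With gate tied to drain, V_SG = V_SD ≥ V_SG − |V_tp|, so the device is in saturation.
KCL at the drain: ½ k_p (V_SG − |V_tp|)² = (V_DD − V_SG)/R.
Let x = V_SG − 0.681. Then 24.8 x² + x − 9.519 = 0, giving x = 0.6 V (positive root), so V_SG = 1.28 V.
I_D = (V_DD − V_SG)/R = (10.2 − 1.28) / 12.5 = 0.713 mA.

I_D = 0.713 mA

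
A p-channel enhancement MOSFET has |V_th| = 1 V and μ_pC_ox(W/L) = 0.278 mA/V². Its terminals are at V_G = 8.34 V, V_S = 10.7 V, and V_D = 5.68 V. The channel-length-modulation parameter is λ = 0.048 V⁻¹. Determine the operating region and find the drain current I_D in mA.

V_SG = V_S − V_G = 10.7 − 8.34 = 2.36 V; V_SD = V_S − V_D = 10.7 − 5.68 = 5.02 V.
V_ov = V_SG − |V_th| = 2.36 − 1 = 1.36 V.
Since V_SD = 5.02 V ≥ V_ov = 1.36 V, the device is in saturation.
I_D = ½ k_p V_ov² (1 + λ V_SD) = 0.5 × 0.278 × 1.36² × (1 + 0.048 × 5.02) = 0.319 mA.

Saturation; I_D = 0.319 mA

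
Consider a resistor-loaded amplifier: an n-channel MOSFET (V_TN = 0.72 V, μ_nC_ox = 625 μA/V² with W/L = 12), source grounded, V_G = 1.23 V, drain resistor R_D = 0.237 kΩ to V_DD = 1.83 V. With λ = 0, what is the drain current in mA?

I_D = 0.975 mA

V_GS = V_G = 1.23 V, so V_ov = 1.23 − 0.72 = 0.51 V.
k_n = μ_nC_ox · (W/L) = 7.5 mA/V².
Assume saturation: I_D = ½ k_n V_ov² = 0.5 × 7.5 × 0.51² = 0.975 mA, giving V_DS = V_DD − I_D R_D = 1.83 − 0.975 × 0.237 = 1.6 V.
V_DS = 1.6 V ≥ V_ov = 0.51 V, confirming saturation.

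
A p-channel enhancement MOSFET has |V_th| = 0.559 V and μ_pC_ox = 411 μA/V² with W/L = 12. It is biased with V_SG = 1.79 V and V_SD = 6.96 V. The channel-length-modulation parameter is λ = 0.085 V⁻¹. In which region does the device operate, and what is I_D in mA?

Saturation; I_D = 5.95 mA

k_p = μ_pC_ox · (W/L) = 4.932 mA/V².
V_ov = V_SG − |V_th| = 1.79 − 0.559 = 1.23 V.
Since V_SD = 6.96 V ≥ V_ov = 1.23 V, the device is in saturation.
I_D = ½ k_p V_ov² (1 + λ V_SD) = 0.5 × 4.932 × 1.23² × (1 + 0.085 × 6.96) = 5.95 mA.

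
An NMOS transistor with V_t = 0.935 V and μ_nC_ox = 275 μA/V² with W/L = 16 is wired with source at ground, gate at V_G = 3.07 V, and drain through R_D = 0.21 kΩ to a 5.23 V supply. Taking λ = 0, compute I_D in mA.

I_D = 10.0 mA

V_GS = V_G = 3.07 V, so V_ov = 3.07 − 0.935 = 2.13 V.
k_n = μ_nC_ox · (W/L) = 4.4 mA/V².
Assume saturation: I_D = ½ k_n V_ov² = 0.5 × 4.4 × 2.13² = 10 mA, giving V_DS = V_DD − I_D R_D = 5.23 − 10 × 0.21 = 3.12 V.
V_DS = 3.12 V ≥ V_ov = 2.13 V, confirming saturation.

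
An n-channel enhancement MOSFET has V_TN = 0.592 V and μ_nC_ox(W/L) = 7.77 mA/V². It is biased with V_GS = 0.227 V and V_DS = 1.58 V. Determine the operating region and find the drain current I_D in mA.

V_GS = 0.227 V < V_TN = 0.592 V, so the transistor is in cutoff.

Cutoff; I_D = 0 mA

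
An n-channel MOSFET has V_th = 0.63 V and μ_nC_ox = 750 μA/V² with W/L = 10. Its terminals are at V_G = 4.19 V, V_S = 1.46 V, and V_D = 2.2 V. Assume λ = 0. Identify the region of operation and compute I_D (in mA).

Triode; I_D = 9.60 mA

V_GS = V_G − V_S = 4.19 − 1.46 = 2.73 V; V_DS = V_D − V_S = 2.2 − 1.46 = 0.74 V.
k_n = μ_nC_ox · (W/L) = 7.5 mA/V².
V_ov = V_GS − V_th = 2.73 − 0.63 = 2.1 V.
Since V_DS = 0.74 V < V_ov = 2.1 V, the device is in the triode region.
I_D = k_n [V_ov · V_DS − ½ V_DS²] = 7.5 × [2.1 × 0.74 − 0.5 × 0.74²] = 9.6 mA.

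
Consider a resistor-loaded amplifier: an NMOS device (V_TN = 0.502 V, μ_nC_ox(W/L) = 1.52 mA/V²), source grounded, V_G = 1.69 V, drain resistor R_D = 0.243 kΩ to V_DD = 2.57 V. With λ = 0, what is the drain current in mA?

I_D = 1.07 mA

V_GS = V_G = 1.69 V, so V_ov = 1.69 − 0.502 = 1.19 V.
Assume saturation: I_D = ½ k_n V_ov² = 0.5 × 1.52 × 1.19² = 1.07 mA, giving V_DS = V_DD − I_D R_D = 2.57 − 1.07 × 0.243 = 2.31 V.
V_DS = 2.31 V ≥ V_ov = 1.19 V, confirming saturation.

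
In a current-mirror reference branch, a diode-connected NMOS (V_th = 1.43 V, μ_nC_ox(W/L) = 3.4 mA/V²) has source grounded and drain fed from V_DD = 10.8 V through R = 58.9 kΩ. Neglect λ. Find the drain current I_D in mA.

I_D = 0.154 mA

With gate tied to drain, V_GS = V_DS ≥ V_GS − V_th, so the device is in saturation.
KCL at the drain: ½ k_n (V_GS − V_th)² = (V_DD − V_GS)/R.
Let x = V_GS − 1.43. Then 100 x² + x − 9.37 = 0, giving x = 0.301 V (positive root), so V_GS = 1.73 V.
I_D = (V_DD − V_GS)/R = (10.8 − 1.73) / 58.9 = 0.154 mA.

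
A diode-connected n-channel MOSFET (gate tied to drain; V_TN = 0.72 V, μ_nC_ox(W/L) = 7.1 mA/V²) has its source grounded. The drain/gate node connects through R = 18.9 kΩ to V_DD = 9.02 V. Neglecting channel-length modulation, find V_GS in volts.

With gate tied to drain, V_GS = V_DS ≥ V_GS − V_TN, so the device is in saturation.
KCL at the drain: ½ k_n (V_GS − V_TN)² = (V_DD − V_GS)/R.
Let x = V_GS − 0.72. Then 67.1 x² + x − 8.3 = 0, giving x = 0.344 V (positive root), so V_GS = 1.06 V.
I_D = (V_DD − V_GS)/R = (9.02 − 1.06) / 18.9 = 0.421 mA.

V_GS = 1.06 V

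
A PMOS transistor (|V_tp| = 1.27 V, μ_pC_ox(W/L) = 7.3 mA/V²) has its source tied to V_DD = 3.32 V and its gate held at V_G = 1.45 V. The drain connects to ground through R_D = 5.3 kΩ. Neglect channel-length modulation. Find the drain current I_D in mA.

I_D = 0.597 mA

V_SG = V_DD − V_G = 3.32 − 1.45 = 1.87 V, so V_ov = 1.87 − 1.27 = 0.6 V.
Assume saturation: I_D = ½ k_p V_ov² = 0.5 × 7.3 × 0.6² = 1.31 mA, giving V_SD = V_DD − I_D R_D = 3.32 − 1.31 × 5.3 = -3.64 V.
But -3.64 V < V_ov = 0.6 V, so the device is actually in triode.
In triode I_D = k_p[V_ov V_SD − ½ V_SD²] and I_D = (V_DD − V_SD)/R_D. Equating: 19.3 V_SD² − 24.21 V_SD + 3.32 = 0, giving V_SD = 0.157 V (the root below V_ov).
I_D = (3.32 − 0.157) / 5.3 = 0.597 mA.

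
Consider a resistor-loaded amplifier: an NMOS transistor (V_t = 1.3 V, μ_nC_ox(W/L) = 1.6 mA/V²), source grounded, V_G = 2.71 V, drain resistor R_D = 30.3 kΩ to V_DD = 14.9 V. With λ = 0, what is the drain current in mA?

V_GS = V_G = 2.71 V, so V_ov = 2.71 − 1.3 = 1.41 V.
Assume saturation: I_D = ½ k_n V_ov² = 0.5 × 1.6 × 1.41² = 1.59 mA, giving V_DS = V_DD − I_D R_D = 14.9 − 1.59 × 30.3 = -33.3 V.
But -33.3 V < V_ov = 1.41 V, so the device is actually in triode.
In triode I_D = k_n[V_ov V_DS − ½ V_DS²] and I_D = (V_DD − V_DS)/R_D. Equating: 24.2 V_DS² − 69.36 V_DS + 14.9 = 0, giving V_DS = 0.234 V (the root below V_ov).
I_D = (14.9 − 0.234) / 30.3 = 0.484 mA.

I_D = 0.484 mA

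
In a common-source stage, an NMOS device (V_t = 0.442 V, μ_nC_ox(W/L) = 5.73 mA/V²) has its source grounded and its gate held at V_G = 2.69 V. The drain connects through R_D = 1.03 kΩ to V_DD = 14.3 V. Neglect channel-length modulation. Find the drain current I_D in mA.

I_D = 12.5 mA

V_GS = V_G = 2.69 V, so V_ov = 2.69 − 0.442 = 2.25 V.
Assume saturation: I_D = ½ k_n V_ov² = 0.5 × 5.73 × 2.25² = 14.5 mA, giving V_DS = V_DD − I_D R_D = 14.3 − 14.5 × 1.03 = -0.613 V.
But -0.613 V < V_ov = 2.25 V, so the device is actually in triode.
In triode I_D = k_n[V_ov V_DS − ½ V_DS²] and I_D = (V_DD − V_DS)/R_D. Equating: 2.95 V_DS² − 14.27 V_DS + 14.3 = 0, giving V_DS = 1.42 V (the root below V_ov).
I_D = (14.3 − 1.42) / 1.03 = 12.5 mA.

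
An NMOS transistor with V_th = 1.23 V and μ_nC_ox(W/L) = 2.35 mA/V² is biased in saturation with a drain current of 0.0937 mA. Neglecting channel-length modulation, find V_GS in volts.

V_GS = 1.51 V

In saturation I_D = ½ k_n (V_GS − V_th)², so V_GS − V_th = √(2 I_D / k_n) = √(2 × 0.0937 / 2.35) = 0.282 V.
V_GS = 1.23 + 0.282 = 1.51 V.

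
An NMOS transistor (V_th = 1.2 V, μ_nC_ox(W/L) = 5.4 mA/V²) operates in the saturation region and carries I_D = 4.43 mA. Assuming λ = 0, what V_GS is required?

V_GS = 2.48 V

In saturation I_D = ½ k_n (V_GS − V_th)², so V_GS − V_th = √(2 I_D / k_n) = √(2 × 4.43 / 5.4) = 1.28 V.
V_GS = 1.2 + 1.28 = 2.48 V.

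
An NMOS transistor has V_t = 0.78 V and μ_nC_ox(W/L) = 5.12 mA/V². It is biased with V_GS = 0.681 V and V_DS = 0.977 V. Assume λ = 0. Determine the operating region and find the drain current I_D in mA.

Cutoff; I_D = 0 mA

V_GS = 0.681 V < V_t = 0.78 V, so the transistor is in cutoff.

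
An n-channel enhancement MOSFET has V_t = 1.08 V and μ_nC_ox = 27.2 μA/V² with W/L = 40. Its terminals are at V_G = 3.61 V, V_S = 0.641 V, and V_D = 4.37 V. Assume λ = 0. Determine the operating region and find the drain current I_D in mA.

V_GS = V_G − V_S = 3.61 − 0.641 = 2.97 V; V_DS = V_D − V_S = 4.37 − 0.641 = 3.73 V.
k_n = μ_nC_ox · (W/L) = 1.088 mA/V².
V_ov = V_GS − V_t = 2.97 − 1.08 = 1.89 V.
Since V_DS = 3.73 V ≥ V_ov = 1.89 V, the device is in saturation.
I_D = ½ k_n V_ov² = 0.5 × 1.088 × 1.89² = 1.94 mA.

Saturation; I_D = 1.94 mA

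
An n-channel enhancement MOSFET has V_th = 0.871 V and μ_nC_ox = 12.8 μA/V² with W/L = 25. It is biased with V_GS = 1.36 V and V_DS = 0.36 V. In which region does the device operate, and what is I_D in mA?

k_n = μ_nC_ox · (W/L) = 0.32 mA/V².
V_ov = V_GS − V_th = 1.36 − 0.871 = 0.489 V.
Since V_DS = 0.36 V < V_ov = 0.489 V, the device is in the triode region.
I_D = k_n [V_ov · V_DS − ½ V_DS²] = 0.32 × [0.489 × 0.36 − 0.5 × 0.36²] = 0.0356 mA.

Triode; I_D = 0.0356 mA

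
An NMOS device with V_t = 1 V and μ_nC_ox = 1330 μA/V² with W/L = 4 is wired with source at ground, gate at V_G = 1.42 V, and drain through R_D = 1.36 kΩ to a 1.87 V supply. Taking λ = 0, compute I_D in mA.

I_D = 0.469 mA

V_GS = V_G = 1.42 V, so V_ov = 1.42 − 1 = 0.42 V.
k_n = μ_nC_ox · (W/L) = 5.32 mA/V².
Assume saturation: I_D = ½ k_n V_ov² = 0.5 × 5.32 × 0.42² = 0.469 mA, giving V_DS = V_DD − I_D R_D = 1.87 − 0.469 × 1.36 = 1.23 V.
V_DS = 1.23 V ≥ V_ov = 0.42 V, confirming saturation.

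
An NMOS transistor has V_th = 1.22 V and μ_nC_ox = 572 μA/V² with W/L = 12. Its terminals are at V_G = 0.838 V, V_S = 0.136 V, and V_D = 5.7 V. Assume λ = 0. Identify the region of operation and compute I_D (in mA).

Cutoff; I_D = 0 mA

V_GS = V_G − V_S = 0.838 − 0.136 = 0.702 V; V_DS = V_D − V_S = 5.7 − 0.136 = 5.56 V.
V_GS = 0.702 V < V_th = 1.22 V, so the transistor is in cutoff.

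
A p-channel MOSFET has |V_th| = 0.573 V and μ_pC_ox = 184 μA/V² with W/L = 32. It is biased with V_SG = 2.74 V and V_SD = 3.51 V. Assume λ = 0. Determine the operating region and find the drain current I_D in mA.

Saturation; I_D = 13.8 mA

k_p = μ_pC_ox · (W/L) = 5.888 mA/V².
V_ov = V_SG − |V_th| = 2.74 − 0.573 = 2.17 V.
Since V_SD = 3.51 V ≥ V_ov = 2.17 V, the device is in saturation.
I_D = ½ k_p V_ov² = 0.5 × 5.888 × 2.17² = 13.8 mA.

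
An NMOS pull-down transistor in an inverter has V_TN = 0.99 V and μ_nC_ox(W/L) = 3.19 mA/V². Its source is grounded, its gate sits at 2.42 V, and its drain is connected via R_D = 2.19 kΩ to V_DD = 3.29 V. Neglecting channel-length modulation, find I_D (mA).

V_GS = V_G = 2.42 V, so V_ov = 2.42 − 0.99 = 1.43 V.
Assume saturation: I_D = ½ k_n V_ov² = 0.5 × 3.19 × 1.43² = 3.26 mA, giving V_DS = V_DD − I_D R_D = 3.29 − 3.26 × 2.19 = -3.85 V.
But -3.85 V < V_ov = 1.43 V, so the device is actually in triode.
In triode I_D = k_n[V_ov V_DS − ½ V_DS²] and I_D = (V_DD − V_DS)/R_D. Equating: 3.49 V_DS² − 10.99 V_DS + 3.29 = 0, giving V_DS = 0.335 V (the root below V_ov).
I_D = (3.29 − 0.335) / 2.19 = 1.35 mA.

I_D = 1.35 mA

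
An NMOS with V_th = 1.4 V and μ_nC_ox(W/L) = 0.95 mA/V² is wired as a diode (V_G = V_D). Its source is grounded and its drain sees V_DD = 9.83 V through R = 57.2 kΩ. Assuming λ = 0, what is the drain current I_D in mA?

With gate tied to drain, V_GS = V_DS ≥ V_GS − V_th, so the device is in saturation.
KCL at the drain: ½ k_n (V_GS − V_th)² = (V_DD − V_GS)/R.
Let x = V_GS − 1.4. Then 27.2 x² + x − 8.43 = 0, giving x = 0.539 V (positive root), so V_GS = 1.94 V.
I_D = (V_DD − V_GS)/R = (9.83 − 1.94) / 57.2 = 0.138 mA.

I_D = 0.138 mA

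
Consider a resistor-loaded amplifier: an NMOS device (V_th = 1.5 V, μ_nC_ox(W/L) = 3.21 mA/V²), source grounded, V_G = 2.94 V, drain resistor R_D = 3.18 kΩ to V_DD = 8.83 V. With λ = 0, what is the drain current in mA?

V_GS = V_G = 2.94 V, so V_ov = 2.94 − 1.5 = 1.44 V.
Assume saturation: I_D = ½ k_n V_ov² = 0.5 × 3.21 × 1.44² = 3.33 mA, giving V_DS = V_DD − I_D R_D = 8.83 − 3.33 × 3.18 = -1.75 V.
But -1.75 V < V_ov = 1.44 V, so the device is actually in triode.
In triode I_D = k_n[V_ov V_DS − ½ V_DS²] and I_D = (V_DD − V_DS)/R_D. Equating: 5.1 V_DS² − 15.7 V_DS + 8.83 = 0, giving V_DS = 0.741 V (the root below V_ov).
I_D = (8.83 − 0.741) / 3.18 = 2.54 mA.

I_D = 2.54 mA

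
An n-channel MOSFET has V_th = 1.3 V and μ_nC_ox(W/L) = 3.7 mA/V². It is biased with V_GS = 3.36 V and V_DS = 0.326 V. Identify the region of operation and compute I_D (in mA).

V_ov = V_GS − V_th = 3.36 − 1.3 = 2.06 V.
Since V_DS = 0.326 V < V_ov = 2.06 V, the device is in the triode region.
I_D = k_n [V_ov · V_DS − ½ V_DS²] = 3.7 × [2.06 × 0.326 − 0.5 × 0.326²] = 2.29 mA.

Triode; I_D = 2.29 mA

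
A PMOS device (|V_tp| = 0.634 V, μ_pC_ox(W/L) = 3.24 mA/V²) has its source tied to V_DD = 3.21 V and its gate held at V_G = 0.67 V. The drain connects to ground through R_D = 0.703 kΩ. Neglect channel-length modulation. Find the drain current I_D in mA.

V_SG = V_DD − V_G = 3.21 − 0.67 = 2.54 V, so V_ov = 2.54 − 0.634 = 1.91 V.
Assume saturation: I_D = ½ k_p V_ov² = 0.5 × 3.24 × 1.91² = 5.89 mA, giving V_SD = V_DD − I_D R_D = 3.21 − 5.89 × 0.703 = -0.927 V.
But -0.927 V < V_ov = 1.91 V, so the device is actually in triode.
In triode I_D = k_p[V_ov V_SD − ½ V_SD²] and I_D = (V_DD − V_SD)/R_D. Equating: 1.14 V_SD² − 5.341 V_SD + 3.21 = 0, giving V_SD = 0.708 V (the root below V_ov).
I_D = (3.21 − 0.708) / 0.703 = 3.56 mA.

I_D = 3.56 mA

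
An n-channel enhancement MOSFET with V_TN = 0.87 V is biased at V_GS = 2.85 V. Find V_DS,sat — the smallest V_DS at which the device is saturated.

V_DS,sat = 1.98 V

The boundary between triode and saturation is V_DS = V_GS − V_TN = V_ov.
V_ov = 2.85 − 0.87 = 1.98 V.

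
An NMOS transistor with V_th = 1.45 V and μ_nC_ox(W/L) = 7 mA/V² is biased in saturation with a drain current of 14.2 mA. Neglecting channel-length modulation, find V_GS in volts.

In saturation I_D = ½ k_n (V_GS − V_th)², so V_GS − V_th = √(2 I_D / k_n) = √(2 × 14.2 / 7) = 2.01 V.
V_GS = 1.45 + 2.01 = 3.46 V.

V_GS = 3.46 V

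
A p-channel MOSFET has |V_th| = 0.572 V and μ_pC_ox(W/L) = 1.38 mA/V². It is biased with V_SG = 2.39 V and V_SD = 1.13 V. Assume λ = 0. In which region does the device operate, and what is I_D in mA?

V_ov = V_SG − |V_th| = 2.39 − 0.572 = 1.82 V.
Since V_SD = 1.13 V < V_ov = 1.82 V, the device is in the triode region.
I_D = k_p [V_ov · V_SD − ½ V_SD²] = 1.38 × [1.82 × 1.13 − 0.5 × 1.13²] = 1.95 mA.

Triode; I_D = 1.95 mA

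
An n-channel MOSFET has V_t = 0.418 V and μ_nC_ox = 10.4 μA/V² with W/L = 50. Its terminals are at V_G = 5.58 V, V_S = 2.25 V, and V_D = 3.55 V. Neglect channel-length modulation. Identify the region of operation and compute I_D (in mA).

Triode; I_D = 1.53 mA

V_GS = V_G − V_S = 5.58 − 2.25 = 3.33 V; V_DS = V_D − V_S = 3.55 − 2.25 = 1.3 V.
k_n = μ_nC_ox · (W/L) = 0.52 mA/V².
V_ov = V_GS − V_t = 3.33 − 0.418 = 2.91 V.
Since V_DS = 1.3 V < V_ov = 2.91 V, the device is in the triode region.
I_D = k_n [V_ov · V_DS − ½ V_DS²] = 0.52 × [2.91 × 1.3 − 0.5 × 1.3²] = 1.53 mA.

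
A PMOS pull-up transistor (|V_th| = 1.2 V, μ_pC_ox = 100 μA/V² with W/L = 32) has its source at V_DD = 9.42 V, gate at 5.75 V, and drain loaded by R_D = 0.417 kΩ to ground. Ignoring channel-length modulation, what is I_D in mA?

V_SG = V_DD − V_G = 9.42 − 5.75 = 3.67 V, so V_ov = 3.67 − 1.2 = 2.47 V.
k_p = μ_pC_ox · (W/L) = 3.2 mA/V².
Assume saturation: I_D = ½ k_p V_ov² = 0.5 × 3.2 × 2.47² = 9.76 mA, giving V_SD = V_DD − I_D R_D = 9.42 − 9.76 × 0.417 = 5.35 V.
V_SD = 5.35 V ≥ V_ov = 2.47 V, confirming saturation.

I_D = 9.76 mA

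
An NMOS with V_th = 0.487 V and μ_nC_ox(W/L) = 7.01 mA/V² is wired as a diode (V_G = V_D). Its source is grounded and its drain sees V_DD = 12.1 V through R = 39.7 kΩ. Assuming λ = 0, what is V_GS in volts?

With gate tied to drain, V_GS = V_DS ≥ V_GS − V_th, so the device is in saturation.
KCL at the drain: ½ k_n (V_GS − V_th)² = (V_DD − V_GS)/R.
Let x = V_GS − 0.487. Then 139 x² + x − 11.61 = 0, giving x = 0.285 V (positive root), so V_GS = 0.772 V.
I_D = (V_DD − V_GS)/R = (12.1 − 0.772) / 39.7 = 0.285 mA.

V_GS = 0.772 V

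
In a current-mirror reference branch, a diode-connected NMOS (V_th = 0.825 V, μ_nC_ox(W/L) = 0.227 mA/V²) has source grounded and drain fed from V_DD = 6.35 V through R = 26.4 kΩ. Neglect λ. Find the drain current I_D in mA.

I_D = 0.164 mA

With gate tied to drain, V_GS = V_DS ≥ V_GS − V_th, so the device is in saturation.
KCL at the drain: ½ k_n (V_GS − V_th)² = (V_DD − V_GS)/R.
Let x = V_GS − 0.825. Then 3 x² + x − 5.525 = 0, giving x = 1.2 V (positive root), so V_GS = 2.03 V.
I_D = (V_DD − V_GS)/R = (6.35 − 2.03) / 26.4 = 0.164 mA.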